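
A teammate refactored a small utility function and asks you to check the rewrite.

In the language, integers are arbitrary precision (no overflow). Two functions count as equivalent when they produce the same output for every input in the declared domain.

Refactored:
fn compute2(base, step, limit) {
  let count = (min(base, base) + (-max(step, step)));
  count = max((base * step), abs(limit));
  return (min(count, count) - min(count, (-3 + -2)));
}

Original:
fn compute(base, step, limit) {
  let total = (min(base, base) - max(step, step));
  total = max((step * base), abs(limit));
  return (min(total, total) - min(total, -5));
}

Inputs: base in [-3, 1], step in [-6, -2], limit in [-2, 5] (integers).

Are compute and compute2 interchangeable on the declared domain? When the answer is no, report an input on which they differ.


This is a faithful refactor — constant usage differs; local variable names differ; arithmetic usage differs, but the computed results match everywhere.
One worked example (base=-1, step=-5, limit=2) — compute: total=4, then total=5, then returns 10; compute2: count=4, then count=5, then returns 10; agreement on 10.
An exhaustive pass over the 200 declared inputs shows identical outputs.
verdict: equivalent


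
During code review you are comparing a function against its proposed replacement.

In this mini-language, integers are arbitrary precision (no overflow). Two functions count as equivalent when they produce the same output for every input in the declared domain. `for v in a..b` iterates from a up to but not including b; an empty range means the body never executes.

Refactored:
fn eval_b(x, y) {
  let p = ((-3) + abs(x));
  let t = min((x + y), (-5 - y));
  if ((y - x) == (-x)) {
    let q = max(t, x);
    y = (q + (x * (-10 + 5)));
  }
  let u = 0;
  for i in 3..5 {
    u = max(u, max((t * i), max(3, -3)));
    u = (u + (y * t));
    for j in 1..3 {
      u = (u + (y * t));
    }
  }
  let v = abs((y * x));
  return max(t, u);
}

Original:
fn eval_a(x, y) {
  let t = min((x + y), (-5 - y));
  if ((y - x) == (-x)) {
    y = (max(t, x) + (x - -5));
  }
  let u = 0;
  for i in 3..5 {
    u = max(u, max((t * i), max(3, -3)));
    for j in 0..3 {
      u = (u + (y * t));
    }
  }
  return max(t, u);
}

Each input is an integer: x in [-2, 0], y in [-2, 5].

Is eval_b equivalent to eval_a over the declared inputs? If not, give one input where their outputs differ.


The rewrite breaks on x=0, y=0, where the results are -5 and 3.
eval_a: t=-5, then ((y - x) == (-x)) is true, then y=5, then u=0, then (i=3), then u=3, then (j=0), then u=-22, then (j=1), then u=-47, then (j=2), then u=-72, then (i=4), then u=3, then (j=0), then u=-22, then (j=1), then u=-47, then (j=2), then u=-72, then returns -5
eval_b: p=-3, then t=-5, then ((y - x) == (-x)) is true, then q=0, then y=0, then u=0, then (i=3), then u=3, then u=3, then (j=1), then u=3, then (j=2), then u=3, then (i=4), then u=3, then u=3, then (j=1), then u=3, then (j=2), then u=3, then v=0, then returns 3
verdict: not equivalent; witness: x=0, y=0


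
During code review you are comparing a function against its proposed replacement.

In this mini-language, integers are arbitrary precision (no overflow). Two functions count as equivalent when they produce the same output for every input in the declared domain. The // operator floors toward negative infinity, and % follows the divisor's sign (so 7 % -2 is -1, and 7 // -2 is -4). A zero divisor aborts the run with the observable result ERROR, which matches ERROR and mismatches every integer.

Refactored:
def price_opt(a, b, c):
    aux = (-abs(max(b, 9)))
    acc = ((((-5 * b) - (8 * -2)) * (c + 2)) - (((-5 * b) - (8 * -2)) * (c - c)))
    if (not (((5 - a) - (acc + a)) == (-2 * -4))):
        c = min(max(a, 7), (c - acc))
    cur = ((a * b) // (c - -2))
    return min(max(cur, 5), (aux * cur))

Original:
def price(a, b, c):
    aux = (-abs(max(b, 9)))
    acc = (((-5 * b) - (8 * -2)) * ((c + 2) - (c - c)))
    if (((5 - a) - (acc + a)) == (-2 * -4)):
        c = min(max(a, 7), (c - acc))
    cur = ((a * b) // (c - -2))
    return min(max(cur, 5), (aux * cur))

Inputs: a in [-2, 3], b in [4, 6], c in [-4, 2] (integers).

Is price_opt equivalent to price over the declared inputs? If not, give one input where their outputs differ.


The rewrite breaks on a=-2, b=4, c=-4, where the results are -36 and 0.
price: aux=-9, then acc=8, then (((5 - a) - (acc + a)) == (-2 * -4)) is false, then cur=4, then returns -36
price_opt: aux=-9, then acc=8, then (not (((5 - a) - (acc + a)) == (-2 * -4))) is true, then c=-12, then cur=0, then returns 0
verdict: not equivalent; witness: a=-2, b=4, c=-4


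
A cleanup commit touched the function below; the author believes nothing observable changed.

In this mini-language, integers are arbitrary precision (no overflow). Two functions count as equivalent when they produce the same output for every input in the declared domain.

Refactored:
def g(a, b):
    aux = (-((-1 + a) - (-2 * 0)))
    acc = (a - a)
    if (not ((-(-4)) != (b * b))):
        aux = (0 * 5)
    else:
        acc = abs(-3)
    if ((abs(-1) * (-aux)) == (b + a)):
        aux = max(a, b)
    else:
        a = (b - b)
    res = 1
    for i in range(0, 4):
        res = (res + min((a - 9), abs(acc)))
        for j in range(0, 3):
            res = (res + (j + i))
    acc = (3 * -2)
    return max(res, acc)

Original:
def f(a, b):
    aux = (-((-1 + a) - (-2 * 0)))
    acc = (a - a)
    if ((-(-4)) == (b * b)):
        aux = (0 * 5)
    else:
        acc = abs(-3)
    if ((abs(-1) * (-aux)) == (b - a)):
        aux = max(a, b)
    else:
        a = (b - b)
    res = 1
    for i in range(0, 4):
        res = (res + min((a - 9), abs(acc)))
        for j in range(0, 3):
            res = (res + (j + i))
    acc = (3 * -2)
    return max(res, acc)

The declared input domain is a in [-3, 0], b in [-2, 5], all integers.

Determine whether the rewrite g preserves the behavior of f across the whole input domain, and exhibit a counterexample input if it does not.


Not equivalent: a=-3, b=-1 separates them (-5 vs -6).
f: aux=4, then acc=0, then ((-(-4)) == (b * b)) is false, then acc=3, then ((abs(-1) * (-aux)) == (b - a)) is false, then a=0, then res=1, then (i=0), then res=-8, then (j=0), then res=-8, then (j=1), then res=-7, then (j=2), then res=-5, then (i=1), then res=-14, then (j=0), then res=-13, then (j=1), then res=-11, then (j=2), then res=-8, then (i=2), then res=-17, then (j=0), then res=-15, then (j=1), then res=-12, then (j=2), then res=-8, then (i=3), then res=-17, then (j=0), then res=-14, then (j=1), then res=-10, then (j=2), then res=-5, then acc=-6, then returns -5
g: aux=4, then acc=0, then (not ((-(-4)) != (b * b))) is false, then acc=3, then ((abs(-1) * (-aux)) == (b + a)) is true, then aux=-1, then res=1, then (i=0), then res=-11, then (j=0), then res=-11, then (j=1), then res=-10, then (j=2), then res=-8, then (i=1), then res=-20, then (j=0), then res=-19, then (j=1), then res=-17, then (j=2), then res=-14, then (i=2), then res=-26, then (j=0), then res=-24, then (j=1), then res=-21, then (j=2), then res=-17, then (i=3), then res=-29, then (j=0), then res=-26, then (j=1), then res=-22, then (j=2), then res=-17, then acc=-6, then returns -6
verdict: not equivalent; witness: a=-3, b=-1


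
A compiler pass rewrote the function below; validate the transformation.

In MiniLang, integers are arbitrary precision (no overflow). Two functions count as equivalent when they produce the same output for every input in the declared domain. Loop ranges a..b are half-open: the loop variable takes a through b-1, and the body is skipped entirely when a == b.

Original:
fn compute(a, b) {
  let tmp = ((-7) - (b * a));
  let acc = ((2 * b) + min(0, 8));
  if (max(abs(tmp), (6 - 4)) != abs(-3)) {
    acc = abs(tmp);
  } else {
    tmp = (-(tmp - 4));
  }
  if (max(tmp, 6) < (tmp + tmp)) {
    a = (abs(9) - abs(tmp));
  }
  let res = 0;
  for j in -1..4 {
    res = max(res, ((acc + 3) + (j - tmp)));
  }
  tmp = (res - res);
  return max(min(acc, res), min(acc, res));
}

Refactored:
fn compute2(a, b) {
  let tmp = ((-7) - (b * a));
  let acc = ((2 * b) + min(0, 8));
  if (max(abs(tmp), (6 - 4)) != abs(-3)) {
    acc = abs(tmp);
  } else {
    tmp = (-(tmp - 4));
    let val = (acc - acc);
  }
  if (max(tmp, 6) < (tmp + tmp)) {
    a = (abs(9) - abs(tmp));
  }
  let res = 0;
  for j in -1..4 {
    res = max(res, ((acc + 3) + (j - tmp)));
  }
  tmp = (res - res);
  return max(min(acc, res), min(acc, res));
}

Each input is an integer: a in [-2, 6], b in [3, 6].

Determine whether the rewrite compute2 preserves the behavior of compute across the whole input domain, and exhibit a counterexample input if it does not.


Changes here: local variable names differ, plus statement counts differ, plus arithmetic usage differs; the full 36-point sweep finds no disagreement.
verdict: equivalent


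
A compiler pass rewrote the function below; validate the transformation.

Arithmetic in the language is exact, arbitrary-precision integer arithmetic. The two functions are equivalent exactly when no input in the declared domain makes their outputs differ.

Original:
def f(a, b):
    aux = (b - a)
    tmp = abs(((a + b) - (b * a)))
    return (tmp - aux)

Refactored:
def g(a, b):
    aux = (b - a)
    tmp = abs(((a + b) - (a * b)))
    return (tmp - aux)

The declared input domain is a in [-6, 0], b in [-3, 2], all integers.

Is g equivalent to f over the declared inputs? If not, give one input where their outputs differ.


Behavior is preserved: although same computation, different form, the outputs never diverge.
Spot check at a=-1, b=-3 — f: aux becomes -2; next tmp becomes 7; next final value 9. g: aux becomes -2; next tmp becomes 7; next final value 9. Both give 9.
Across all 42 domain points the two functions coincide.
verdict: equivalent


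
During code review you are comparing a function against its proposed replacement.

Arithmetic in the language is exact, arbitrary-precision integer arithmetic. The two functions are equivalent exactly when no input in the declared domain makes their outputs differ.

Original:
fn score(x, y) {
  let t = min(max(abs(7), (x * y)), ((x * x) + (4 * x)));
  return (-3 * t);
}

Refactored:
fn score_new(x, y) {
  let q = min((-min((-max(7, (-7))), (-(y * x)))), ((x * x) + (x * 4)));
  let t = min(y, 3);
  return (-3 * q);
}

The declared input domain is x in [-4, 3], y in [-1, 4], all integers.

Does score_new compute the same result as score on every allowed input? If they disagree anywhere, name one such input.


Side by side, the visible changes include: statement counts differ; also constant usage differs; also min/max/abs usage differs; also local variable names differ.
Tracing x=0, y=2: score: t := 0 | result 0 | score_new: q := 0 | t := 2 | result 0 — matching result 0.
An exhaustive pass over the 48 declared inputs shows identical outputs.
verdict: equivalent


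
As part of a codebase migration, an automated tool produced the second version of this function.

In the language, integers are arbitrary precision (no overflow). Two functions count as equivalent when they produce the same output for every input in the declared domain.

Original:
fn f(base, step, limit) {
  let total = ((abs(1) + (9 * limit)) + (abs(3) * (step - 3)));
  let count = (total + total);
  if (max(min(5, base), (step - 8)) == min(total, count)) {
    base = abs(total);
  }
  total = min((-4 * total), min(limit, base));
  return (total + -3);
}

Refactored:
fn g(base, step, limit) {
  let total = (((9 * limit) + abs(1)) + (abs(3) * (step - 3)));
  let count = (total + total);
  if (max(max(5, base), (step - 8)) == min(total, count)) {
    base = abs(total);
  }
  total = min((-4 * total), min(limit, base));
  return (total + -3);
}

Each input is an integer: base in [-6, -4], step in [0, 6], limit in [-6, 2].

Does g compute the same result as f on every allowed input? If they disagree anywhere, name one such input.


There is a counterexample at base=-4, step=2, limit=0: -3 on one side, -7 on the other.
f: total=-2, then count=-4, then (max(min(5, base), (step - 8)) == min(total, count)) is true, then base=2, then total=0, then returns -3
g: total=-2, then count=-4, then (max(max(5, base), (step - 8)) == min(total, count)) is false, then total=-4, then returns -7
verdict: not equivalent; witness: base=-4, step=2, limit=0


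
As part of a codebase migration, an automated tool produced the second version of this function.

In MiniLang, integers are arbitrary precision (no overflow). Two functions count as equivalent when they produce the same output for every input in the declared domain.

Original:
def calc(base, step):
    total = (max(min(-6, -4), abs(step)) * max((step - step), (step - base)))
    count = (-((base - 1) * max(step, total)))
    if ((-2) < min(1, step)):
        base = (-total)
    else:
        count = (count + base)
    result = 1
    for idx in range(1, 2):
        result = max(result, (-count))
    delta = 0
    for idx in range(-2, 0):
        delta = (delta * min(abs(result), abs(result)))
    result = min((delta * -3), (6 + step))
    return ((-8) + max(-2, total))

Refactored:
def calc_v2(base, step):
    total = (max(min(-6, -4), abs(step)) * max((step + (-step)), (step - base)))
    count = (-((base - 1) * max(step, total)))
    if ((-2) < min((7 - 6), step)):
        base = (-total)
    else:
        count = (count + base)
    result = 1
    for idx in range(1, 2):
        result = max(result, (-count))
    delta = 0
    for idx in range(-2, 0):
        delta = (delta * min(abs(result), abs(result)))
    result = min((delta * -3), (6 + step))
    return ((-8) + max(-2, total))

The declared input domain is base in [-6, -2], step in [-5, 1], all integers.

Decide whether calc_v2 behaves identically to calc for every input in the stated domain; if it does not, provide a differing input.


Changes here: arithmetic usage differs; constant usage differs; the full 35-point sweep finds no disagreement.
verdict: equivalent


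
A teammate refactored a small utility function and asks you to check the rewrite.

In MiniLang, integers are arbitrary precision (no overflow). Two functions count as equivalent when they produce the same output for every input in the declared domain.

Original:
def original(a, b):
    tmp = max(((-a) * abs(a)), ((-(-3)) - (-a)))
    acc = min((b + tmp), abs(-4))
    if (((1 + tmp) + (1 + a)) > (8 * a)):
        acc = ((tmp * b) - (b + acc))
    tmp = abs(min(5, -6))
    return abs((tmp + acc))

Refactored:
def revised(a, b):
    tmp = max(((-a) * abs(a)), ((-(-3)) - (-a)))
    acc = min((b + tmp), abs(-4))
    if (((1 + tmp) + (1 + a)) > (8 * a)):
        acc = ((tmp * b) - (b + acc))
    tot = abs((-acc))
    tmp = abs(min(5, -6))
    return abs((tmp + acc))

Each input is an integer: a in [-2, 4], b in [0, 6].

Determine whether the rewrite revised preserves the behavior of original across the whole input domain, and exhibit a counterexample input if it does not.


Equivalent — the differences include min/max/abs usage differs, plus statement counts differ, plus local variable names differ, yet no declared input distinguishes the two.
As a probe, take a=2, b=0: original runs tmp := 5 | acc := 4 | (((1 + tmp) + (1 + a)) > (8 * a)): false | tmp := 6 | result 10; revised runs tmp := 5 | acc := 4 | (((1 + tmp) + (1 + a)) > (8 * a)): false | tot := 4 | tmp := 6 | result 10; both end at 10.
Every one of the 49 inputs gives matching results.
verdict: equivalent


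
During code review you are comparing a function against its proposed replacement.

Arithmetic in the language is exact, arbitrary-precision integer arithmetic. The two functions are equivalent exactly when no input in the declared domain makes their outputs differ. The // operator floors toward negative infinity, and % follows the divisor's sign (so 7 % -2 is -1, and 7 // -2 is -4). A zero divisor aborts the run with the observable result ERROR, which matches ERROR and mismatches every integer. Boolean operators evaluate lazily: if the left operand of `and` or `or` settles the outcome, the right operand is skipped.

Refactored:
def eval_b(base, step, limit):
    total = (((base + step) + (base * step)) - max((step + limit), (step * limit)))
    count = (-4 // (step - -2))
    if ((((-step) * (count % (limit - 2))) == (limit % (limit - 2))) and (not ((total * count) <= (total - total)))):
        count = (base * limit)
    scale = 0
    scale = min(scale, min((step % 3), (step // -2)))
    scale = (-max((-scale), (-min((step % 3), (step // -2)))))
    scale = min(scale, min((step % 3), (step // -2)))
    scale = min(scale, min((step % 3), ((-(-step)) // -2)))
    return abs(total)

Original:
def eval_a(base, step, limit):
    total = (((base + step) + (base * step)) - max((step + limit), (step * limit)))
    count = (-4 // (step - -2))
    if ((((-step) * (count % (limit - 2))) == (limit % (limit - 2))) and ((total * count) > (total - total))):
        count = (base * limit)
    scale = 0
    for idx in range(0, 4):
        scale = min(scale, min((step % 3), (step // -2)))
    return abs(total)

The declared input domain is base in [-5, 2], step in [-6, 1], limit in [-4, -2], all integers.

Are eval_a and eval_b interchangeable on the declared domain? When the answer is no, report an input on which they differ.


The two versions differ — the changes include boolean connective usage differs, plus loop structure differs, plus local variable names differ, plus comparison usage differs, plus arithmetic usage differs, plus constant usage differs, plus statement counts differ, plus min/max/abs usage differs.
As a probe, take base=-2, step=-6, limit=-4: eval_a runs total = -20; count = 1; ((((-step) * (count % (limit - 2))) == (limit % (limit - 2))) and ((total * count) > (total - total))) -> false; scale = 0; [idx=0]; scale = 0; [idx=1]; scale = 0; [idx=2]; scale = 0; [idx=3]; scale = 0; return 20; eval_b runs total = -20; count = 1; ((((-step) * (count % (limit - 2))) == (limit % (limit - 2))) and (not ((total * count) <= (total - total)))) -> false; scale = 0; scale = 0; scale = 0; scale = 0; scale = 0; return 20; both end at 20.
Sweeping the whole domain (192 inputs) finds no disagreement.
verdict: equivalent


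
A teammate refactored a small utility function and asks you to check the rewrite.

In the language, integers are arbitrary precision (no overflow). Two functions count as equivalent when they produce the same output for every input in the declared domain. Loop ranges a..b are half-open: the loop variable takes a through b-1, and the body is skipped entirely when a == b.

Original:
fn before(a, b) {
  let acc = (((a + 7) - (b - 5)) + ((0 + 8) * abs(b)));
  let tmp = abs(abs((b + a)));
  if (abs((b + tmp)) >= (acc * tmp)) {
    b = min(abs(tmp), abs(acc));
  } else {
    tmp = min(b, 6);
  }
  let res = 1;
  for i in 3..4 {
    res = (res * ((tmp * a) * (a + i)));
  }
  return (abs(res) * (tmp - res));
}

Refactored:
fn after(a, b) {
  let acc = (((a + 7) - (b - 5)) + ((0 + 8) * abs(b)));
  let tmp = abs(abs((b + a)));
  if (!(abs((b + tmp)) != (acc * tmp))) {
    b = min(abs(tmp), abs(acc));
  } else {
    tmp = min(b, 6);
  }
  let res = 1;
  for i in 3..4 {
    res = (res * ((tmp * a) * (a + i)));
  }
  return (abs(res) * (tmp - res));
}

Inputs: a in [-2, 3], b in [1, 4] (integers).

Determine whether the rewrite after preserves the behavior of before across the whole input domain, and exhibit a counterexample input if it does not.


The rewrite breaks on a=-2, b=2, where the results are 0 and 24.
before: acc becomes 24; next tmp becomes 0; next (abs((b + tmp)) >= (acc * tmp)) evaluates to true; next b becomes 0; next res becomes 1; next at i=3:; next res becomes 0; next final value 0
after: acc becomes 24; next tmp becomes 0; next (!(abs((b + tmp)) != (acc * tmp))) evaluates to false; next tmp becomes 2; next res becomes 1; next at i=3:; next res becomes -4; next final value 24
verdict: not equivalent; witness: a=-2, b=2


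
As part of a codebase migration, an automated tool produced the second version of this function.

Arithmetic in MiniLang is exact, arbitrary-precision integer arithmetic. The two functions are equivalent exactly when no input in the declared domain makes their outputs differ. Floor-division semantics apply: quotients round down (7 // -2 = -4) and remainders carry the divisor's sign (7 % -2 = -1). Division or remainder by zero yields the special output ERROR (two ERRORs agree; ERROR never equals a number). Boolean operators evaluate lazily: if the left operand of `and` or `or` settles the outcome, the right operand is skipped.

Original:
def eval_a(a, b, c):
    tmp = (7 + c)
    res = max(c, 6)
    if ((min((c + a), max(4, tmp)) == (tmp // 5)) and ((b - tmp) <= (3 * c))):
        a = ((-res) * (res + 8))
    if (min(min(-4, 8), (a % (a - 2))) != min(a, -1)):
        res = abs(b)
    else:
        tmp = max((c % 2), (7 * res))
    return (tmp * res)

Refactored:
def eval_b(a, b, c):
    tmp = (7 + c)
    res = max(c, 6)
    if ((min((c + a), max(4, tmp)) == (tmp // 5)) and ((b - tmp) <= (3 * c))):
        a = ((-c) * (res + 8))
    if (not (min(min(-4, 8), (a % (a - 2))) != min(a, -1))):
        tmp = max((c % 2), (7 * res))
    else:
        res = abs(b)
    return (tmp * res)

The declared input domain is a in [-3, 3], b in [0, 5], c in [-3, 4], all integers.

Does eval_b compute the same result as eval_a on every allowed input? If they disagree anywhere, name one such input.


Evaluate both at a=1, b=0, c=0.
eval_a: tmp=7, then res=6, then ((min((c + a), max(4, tmp)) == (tmp // 5)) and ((b - tmp) <= (3 * c))) is true, then a=-84, then (min(min(-4, 8), (a % (a - 2))) != min(a, -1)) is false, then tmp=42, then returns 252
eval_b: tmp=7, then res=6, then ((min((c + a), max(4, tmp)) == (tmp // 5)) and ((b - tmp) <= (3 * c))) is true, then a=0, then (not (min(min(-4, 8), (a % (a - 2))) != min(a, -1))) is false, then res=0, then returns 0
252 and 0 differ, so these are not the same function on this domain.
verdict: not equivalent; witness: a=1, b=0, c=0


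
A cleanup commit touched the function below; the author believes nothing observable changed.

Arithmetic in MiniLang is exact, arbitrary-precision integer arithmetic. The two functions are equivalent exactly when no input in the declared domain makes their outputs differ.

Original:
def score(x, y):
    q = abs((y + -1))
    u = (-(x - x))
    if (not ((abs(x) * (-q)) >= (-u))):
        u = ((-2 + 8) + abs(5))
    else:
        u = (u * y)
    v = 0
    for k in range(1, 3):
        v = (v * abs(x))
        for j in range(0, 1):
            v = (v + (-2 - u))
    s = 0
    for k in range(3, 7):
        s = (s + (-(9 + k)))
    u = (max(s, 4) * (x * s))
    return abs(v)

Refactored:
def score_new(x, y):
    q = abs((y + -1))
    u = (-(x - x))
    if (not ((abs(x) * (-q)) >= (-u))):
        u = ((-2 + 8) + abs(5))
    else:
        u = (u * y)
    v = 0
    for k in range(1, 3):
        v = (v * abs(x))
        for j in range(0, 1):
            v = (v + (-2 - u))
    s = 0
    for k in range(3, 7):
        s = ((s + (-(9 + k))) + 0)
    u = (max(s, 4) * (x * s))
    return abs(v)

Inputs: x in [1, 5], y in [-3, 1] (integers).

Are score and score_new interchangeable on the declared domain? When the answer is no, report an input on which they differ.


Behavior is preserved: although constant usage differs, and arithmetic usage differs, the outputs never diverge.
Tracing x=1, y=-3: score: q = 4; u = 0; (not ((abs(x) * (-q)) >= (-u))) -> true; u = 11; v = 0; [k=1]; v = 0; [j=0]; v = -13; [k=2]; v = -13; [j=0]; v = -26; s = 0; [k=3]; s = -12; [k=4]; s = -25; [k=5]; s = -39; [k=6]; s = -54; u = -216; return 26 | score_new: q = 4; u = 0; (not ((abs(x) * (-q)) >= (-u))) -> true; u = 11; v = 0; [k=1]; v = 0; [j=0]; v = -13; [k=2]; v = -13; [j=0]; v = -26; s = 0; [k=3]; s = -12; [k=4]; s = -25; [k=5]; s = -39; [k=6]; s = -54; u = -216; return 26 — matching result 26.
An exhaustive pass over the 25 declared inputs shows identical outputs.
verdict: equivalent


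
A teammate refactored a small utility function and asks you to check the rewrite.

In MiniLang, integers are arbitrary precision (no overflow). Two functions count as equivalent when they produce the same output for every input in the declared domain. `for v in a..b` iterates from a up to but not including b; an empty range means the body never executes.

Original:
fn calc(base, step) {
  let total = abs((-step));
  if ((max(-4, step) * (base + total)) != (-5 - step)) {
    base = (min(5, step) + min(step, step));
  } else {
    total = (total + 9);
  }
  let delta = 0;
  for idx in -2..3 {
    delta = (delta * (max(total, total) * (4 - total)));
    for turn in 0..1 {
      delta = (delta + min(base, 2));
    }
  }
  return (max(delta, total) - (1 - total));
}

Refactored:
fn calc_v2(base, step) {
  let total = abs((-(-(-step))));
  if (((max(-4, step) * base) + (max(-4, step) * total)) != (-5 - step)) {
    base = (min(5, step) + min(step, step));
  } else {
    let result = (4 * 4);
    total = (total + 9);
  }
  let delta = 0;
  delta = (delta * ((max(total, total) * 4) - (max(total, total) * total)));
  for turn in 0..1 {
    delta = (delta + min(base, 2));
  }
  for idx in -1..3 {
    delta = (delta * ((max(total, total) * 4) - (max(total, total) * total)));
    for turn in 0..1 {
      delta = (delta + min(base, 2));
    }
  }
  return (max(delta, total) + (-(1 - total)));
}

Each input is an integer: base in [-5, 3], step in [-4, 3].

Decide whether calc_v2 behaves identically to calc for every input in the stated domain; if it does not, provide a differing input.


Comparing the listings, the differences include: constant usage differs; and arithmetic usage differs; and local variable names differ; and min/max/abs usage differs; and loop structure differs; and statement counts differ.
One worked example (base=2, step=-3) — calc: total := 3 | ((max(-4, step) * (base + total)) != (-5 - step)): true | base := -6 | delta := 0 | iter idx=-2: | delta := 0 | iter turn=0: | delta := -6 | iter idx=-1: | delta := -18 | iter turn=0: | delta := -24 | iter idx=0: | delta := -72 | iter turn=0: | delta := -78 | iter idx=1: | delta := -234 | iter turn=0: | delta := -240 | iter idx=2: | delta := -720 | iter turn=0: | delta := -726 | result 5; calc_v2: total := 3 | (((max(-4, step) * base) + (max(-4, step) * total)) != (-5 - step)): true | base := -6 | delta := 0 | delta := 0 | iter turn=0: | delta := -6 | iter idx=-1: | delta := -18 | iter turn=0: | delta := -24 | iter idx=0: | delta := -72 | iter turn=0: | delta := -78 | iter idx=1: | delta := -234 | iter turn=0: | delta := -240 | iter idx=2: | delta := -720 | iter turn=0: | delta := -726 | result 5; agreement on 5.
Checked all 72 inputs in the declared domain: the outputs agree on every one.
verdict: equivalent


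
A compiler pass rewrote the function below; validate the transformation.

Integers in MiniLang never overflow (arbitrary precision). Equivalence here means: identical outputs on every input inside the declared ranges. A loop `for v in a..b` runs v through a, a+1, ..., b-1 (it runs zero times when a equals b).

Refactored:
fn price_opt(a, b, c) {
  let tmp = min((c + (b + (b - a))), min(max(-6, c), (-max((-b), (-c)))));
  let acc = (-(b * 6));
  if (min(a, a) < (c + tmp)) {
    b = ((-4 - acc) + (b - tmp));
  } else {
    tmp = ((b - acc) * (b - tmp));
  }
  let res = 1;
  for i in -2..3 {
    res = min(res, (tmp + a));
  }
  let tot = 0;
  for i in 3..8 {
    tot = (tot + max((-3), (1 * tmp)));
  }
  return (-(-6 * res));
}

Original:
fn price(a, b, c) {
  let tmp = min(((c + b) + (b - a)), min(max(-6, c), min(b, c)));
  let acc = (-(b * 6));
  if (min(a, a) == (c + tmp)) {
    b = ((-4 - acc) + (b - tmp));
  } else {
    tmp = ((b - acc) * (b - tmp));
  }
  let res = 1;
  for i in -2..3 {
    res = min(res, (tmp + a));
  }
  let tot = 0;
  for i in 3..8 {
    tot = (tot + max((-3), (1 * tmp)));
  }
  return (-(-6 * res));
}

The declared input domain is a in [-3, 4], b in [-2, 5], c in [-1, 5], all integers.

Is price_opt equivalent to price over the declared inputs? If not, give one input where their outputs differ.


These are not equivalent — on a=-3, b=-2, c=-1 the outputs split (-30 vs -18).
price: tmp := -2 | acc := 12 | (min(a, a) == (c + tmp)): true | b := -16 | res := 1 | iter i=-2: | res := -5 | iter i=-1: | res := -5 | iter i=0: | res := -5 | iter i=1: | res := -5 | iter i=2: | res := -5 | tot := 0 | iter i=3: | tot := -2 | iter i=4: | tot := -4 | iter i=5: | tot := -6 | iter i=6: | tot := -8 | iter i=7: | tot := -10 | result -30
price_opt: tmp := -2 | acc := 12 | (min(a, a) < (c + tmp)): false | tmp := 0 | res := 1 | iter i=-2: | res := -3 | iter i=-1: | res := -3 | iter i=0: | res := -3 | iter i=1: | res := -3 | iter i=2: | res := -3 | tot := 0 | iter i=3: | tot := 0 | iter i=4: | tot := 0 | iter i=5: | tot := 0 | iter i=6: | tot := 0 | iter i=7: | tot := 0 | result -18
verdict: not equivalent; witness: a=-3, b=-2, c=-1


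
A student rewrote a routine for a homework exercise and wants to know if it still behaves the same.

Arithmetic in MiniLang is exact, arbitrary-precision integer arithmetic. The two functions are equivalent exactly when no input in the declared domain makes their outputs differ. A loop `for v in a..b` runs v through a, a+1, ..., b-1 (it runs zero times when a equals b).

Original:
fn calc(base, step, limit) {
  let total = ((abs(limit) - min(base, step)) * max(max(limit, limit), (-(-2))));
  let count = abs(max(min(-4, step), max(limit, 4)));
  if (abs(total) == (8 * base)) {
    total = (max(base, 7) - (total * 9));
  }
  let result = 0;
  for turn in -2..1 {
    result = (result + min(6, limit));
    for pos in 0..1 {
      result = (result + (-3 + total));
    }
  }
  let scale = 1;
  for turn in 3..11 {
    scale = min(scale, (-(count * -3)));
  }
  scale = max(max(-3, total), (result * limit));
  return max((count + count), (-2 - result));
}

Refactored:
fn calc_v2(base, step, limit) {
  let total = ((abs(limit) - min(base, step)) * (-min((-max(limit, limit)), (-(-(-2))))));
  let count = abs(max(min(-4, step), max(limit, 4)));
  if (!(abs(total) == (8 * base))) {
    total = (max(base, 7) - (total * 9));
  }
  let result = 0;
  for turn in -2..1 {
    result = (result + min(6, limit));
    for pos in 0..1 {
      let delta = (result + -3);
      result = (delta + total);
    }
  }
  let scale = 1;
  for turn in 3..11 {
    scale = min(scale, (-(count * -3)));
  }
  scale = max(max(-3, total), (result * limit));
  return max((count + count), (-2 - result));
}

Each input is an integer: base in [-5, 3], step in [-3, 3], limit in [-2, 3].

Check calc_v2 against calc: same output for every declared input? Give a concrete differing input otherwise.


These are not equivalent — on base=-5, step=-3, limit=-2 the outputs split (8 vs 370).
calc: total=14, then count=4, then (abs(total) == (8 * base)) is false, then result=0, then (turn=-2), then result=-2, then (pos=0), then result=9, then (turn=-1), then result=7, then (pos=0), then result=18, then (turn=0), then result=16, then (pos=0), then result=27, then scale=1, then (turn=3), then scale=1, then (turn=4), then scale=1, then (turn=5), then scale=1, then (turn=6), then scale=1, then (turn=7), then scale=1, then (turn=8), then scale=1, then (turn=9), then scale=1, then (turn=10), then scale=1, then scale=14, then returns 8
calc_v2: total=14, then count=4, then (!(abs(total) == (8 * base))) is true, then total=-119, then result=0, then (turn=-2), then result=-2, then (pos=0), then delta=-5, then result=-124, then (turn=-1), then result=-126, then (pos=0), then delta=-129, then result=-248, then (turn=0), then result=-250, then (pos=0), then delta=-253, then result=-372, then scale=1, then (turn=3), then scale=1, then (turn=4), then scale=1, then (turn=5), then scale=1, then (turn=6), then scale=1, then (turn=7), then scale=1, then (turn=8), then scale=1, then (turn=9), then scale=1, then (turn=10), then scale=1, then scale=744, then returns 370
verdict: not equivalent; witness: base=-5, step=-3, limit=-2


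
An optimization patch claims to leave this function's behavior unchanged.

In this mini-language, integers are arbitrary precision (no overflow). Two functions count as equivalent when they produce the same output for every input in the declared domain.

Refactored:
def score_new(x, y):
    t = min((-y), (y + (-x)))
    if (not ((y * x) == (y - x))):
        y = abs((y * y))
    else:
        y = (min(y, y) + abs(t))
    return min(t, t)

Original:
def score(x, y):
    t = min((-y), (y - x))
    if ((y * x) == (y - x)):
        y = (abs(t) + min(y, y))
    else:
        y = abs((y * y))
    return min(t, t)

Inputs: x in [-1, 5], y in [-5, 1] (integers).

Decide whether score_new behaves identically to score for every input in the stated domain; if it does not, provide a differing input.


The two are interchangeable: arithmetic usage differs, and boolean connective usage differs, and every declared input agrees.
One worked example (x=2, y=-2) — score: t = -4; ((y * x) == (y - x)) -> true; y = 2; return -4; score_new: t = -4; (not ((y * x) == (y - x))) -> false; y = 2; return -4; agreement on -4.
Sweeping the whole domain (49 inputs) finds no disagreement.
verdict: equivalent


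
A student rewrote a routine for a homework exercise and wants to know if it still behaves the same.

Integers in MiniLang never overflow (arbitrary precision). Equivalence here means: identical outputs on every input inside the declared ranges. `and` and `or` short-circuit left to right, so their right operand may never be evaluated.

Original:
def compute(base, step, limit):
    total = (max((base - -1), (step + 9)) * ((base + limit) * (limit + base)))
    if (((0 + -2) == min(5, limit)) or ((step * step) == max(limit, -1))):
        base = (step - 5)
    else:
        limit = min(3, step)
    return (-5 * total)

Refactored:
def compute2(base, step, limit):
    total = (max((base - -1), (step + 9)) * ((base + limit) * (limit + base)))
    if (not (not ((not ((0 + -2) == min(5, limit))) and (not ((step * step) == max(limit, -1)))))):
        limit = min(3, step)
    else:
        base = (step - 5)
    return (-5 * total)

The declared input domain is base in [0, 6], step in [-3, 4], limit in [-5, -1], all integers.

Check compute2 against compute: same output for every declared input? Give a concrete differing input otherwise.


This is a faithful refactor — boolean connective usage differs, but the computed results match everywhere.
One worked example (base=2, step=-2, limit=-5) — compute: total = 63; (((0 + -2) == min(5, limit)) or ((step * step) == max(limit, -1))) -> false; limit = -2; return -315; compute2: total = 63; (not (not ((not ((0 + -2) == min(5, limit))) and (not ((step * step) == max(limit, -1)))))) -> true; limit = -2; return -315; agreement on -315.
An exhaustive pass over the 280 declared inputs shows identical outputs.
verdict: equivalent


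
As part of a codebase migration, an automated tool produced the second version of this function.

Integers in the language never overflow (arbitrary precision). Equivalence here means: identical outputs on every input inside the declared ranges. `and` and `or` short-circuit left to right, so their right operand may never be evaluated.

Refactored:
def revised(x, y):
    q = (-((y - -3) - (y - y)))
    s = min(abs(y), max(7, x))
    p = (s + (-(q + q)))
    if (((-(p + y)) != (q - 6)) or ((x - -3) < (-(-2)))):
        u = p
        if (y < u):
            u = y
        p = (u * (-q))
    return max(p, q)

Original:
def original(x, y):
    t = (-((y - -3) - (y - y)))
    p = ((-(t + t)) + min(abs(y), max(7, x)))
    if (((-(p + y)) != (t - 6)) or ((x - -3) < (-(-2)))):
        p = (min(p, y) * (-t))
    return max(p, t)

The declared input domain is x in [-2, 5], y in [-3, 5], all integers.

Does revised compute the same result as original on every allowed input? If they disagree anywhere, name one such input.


The two are interchangeable: statement counts differ, local variable names differ, min/max/abs usage differs, comparison usage differs, branching structure differs, and every declared input agrees.
One worked example (x=0, y=3) — original: t becomes -6; next p becomes 15; next (((-(p + y)) != (t - 6)) or ((x - -3) < (-(-2)))) evaluates to true; next p becomes 18; next final value 18; revised: q becomes -6; next s becomes 3; next p becomes 15; next (((-(p + y)) != (q - 6)) or ((x - -3) < (-(-2)))) evaluates to true; next u becomes 15; next (y < u) evaluates to true; next u becomes 3; next p becomes 18; next final value 18; agreement on 18.
Checked all 72 inputs in the declared domain: the outputs agree on every one.
verdict: equivalent


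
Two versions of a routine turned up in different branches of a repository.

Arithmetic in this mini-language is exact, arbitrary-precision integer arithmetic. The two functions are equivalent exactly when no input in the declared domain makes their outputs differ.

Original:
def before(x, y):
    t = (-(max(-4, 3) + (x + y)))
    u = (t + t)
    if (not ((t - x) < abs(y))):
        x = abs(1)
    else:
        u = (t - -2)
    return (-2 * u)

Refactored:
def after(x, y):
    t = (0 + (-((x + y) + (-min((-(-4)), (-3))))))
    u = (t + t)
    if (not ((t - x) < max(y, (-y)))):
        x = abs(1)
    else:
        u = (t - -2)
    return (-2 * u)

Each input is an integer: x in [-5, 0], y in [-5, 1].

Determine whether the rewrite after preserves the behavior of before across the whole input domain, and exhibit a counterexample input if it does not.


Equivalent — the differences include arithmetic usage differs; also constant usage differs; also min/max/abs usage differs, yet no declared input distinguishes the two.
One worked example (x=-4, y=0) — before: t := 1 | u := 2 | (not ((t - x) < abs(y))): true | x := 1 | result -4; after: t := 1 | u := 2 | (not ((t - x) < max(y, (-y)))): true | x := 1 | result -4; agreement on -4.
An exhaustive pass over the 42 declared inputs shows identical outputs.
verdict: equivalent


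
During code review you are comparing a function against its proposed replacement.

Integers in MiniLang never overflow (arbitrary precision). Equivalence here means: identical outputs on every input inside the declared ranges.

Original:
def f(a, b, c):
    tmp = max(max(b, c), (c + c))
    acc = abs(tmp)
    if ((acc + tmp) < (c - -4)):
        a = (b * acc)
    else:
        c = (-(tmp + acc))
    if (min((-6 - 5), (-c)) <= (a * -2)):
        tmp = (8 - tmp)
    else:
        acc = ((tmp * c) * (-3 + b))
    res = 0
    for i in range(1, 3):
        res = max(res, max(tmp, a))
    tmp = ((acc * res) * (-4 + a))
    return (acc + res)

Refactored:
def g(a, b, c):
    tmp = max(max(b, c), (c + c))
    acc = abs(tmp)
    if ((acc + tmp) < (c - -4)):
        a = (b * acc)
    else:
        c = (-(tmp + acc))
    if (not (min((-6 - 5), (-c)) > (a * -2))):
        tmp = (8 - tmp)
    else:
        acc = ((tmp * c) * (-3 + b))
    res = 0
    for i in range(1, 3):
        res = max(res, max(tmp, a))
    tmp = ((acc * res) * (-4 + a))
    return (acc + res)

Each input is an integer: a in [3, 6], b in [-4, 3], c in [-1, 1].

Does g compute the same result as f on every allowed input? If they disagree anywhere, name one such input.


Reading the diff, among the changes: boolean connective usage differs, comparison usage differs.
Tracing a=6, b=-4, c=0: f: tmp=0, then acc=0, then ((acc + tmp) < (c - -4)) is true, then a=0, then (min((-6 - 5), (-c)) <= (a * -2)) is true, then tmp=8, then res=0, then (i=1), then res=8, then (i=2), then res=8, then tmp=0, then returns 8 | g: tmp=0, then acc=0, then ((acc + tmp) < (c - -4)) is true, then a=0, then (not (min((-6 - 5), (-c)) > (a * -2))) is true, then tmp=8, then res=0, then (i=1), then res=8, then (i=2), then res=8, then tmp=0, then returns 8 — matching result 8.
An exhaustive pass over the 96 declared inputs shows identical outputs.
verdict: equivalent


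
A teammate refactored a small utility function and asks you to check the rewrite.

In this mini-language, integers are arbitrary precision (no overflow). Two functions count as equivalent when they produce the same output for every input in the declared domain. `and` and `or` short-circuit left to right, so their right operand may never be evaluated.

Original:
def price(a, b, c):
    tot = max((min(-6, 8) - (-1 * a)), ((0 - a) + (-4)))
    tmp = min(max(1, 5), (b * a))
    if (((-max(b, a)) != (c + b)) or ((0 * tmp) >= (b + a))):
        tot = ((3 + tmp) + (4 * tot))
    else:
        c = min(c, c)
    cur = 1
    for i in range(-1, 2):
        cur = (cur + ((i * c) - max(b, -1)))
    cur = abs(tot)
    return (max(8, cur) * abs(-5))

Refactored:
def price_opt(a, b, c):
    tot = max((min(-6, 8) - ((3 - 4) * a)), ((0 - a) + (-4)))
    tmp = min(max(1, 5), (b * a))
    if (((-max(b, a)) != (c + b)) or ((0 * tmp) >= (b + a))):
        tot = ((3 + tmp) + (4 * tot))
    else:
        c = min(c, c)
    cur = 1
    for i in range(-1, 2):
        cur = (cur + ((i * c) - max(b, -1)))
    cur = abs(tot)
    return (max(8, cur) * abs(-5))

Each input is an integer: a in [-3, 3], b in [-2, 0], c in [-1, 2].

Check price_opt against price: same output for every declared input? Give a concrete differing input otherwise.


Although constant usage differs; arithmetic usage differs, 84/84 inputs agree.
verdict: equivalent
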